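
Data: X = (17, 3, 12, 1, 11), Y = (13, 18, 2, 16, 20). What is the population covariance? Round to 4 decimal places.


Cov = (1/n)*sum((xi-xbar)(yi-ybar))
n = 5, xbar = 44/5 = 8.8, ybar = 69/5 = 13.8
sum((xi-xbar)(yi-ybar)) = -72.2
Cov = -72.2 / 5 = -14.44

-14.4400


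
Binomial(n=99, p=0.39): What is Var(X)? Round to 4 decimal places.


Var = n*p*(1-p) = 99 * 0.39 * 0.61 = 23.5521

23.5521


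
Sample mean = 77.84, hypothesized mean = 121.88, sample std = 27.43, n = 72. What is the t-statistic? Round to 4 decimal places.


t = (xbar - mu0) / (s/sqrt(n))
xbar - mu0 = 77.84 - 121.88 = -44.04
sqrt(72) ≈ 8.48528137
s/sqrt(n) = 27.43 / 8.48528137 ≈ 3.23265650
t = -44.04 / 3.23265650 ≈ -13.623470

-13.6235


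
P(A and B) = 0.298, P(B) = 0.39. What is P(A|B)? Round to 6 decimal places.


P(A|B) = P(A and B) / P(B) = 0.298 / 0.39 = 149/195 ≈ 0.76410256

0.764103


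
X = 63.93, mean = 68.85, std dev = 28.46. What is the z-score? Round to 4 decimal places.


z = (X - mu) / sigma
X - mu = 63.93 - 68.85 = -4.92
z = -4.92 / 28.46 = -246/1423 ≈ -0.172874

-0.1729


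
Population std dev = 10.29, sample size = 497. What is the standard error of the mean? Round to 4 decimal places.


SE = sigma / sqrt(n)
sqrt(497) ≈ 22.293497
SE = 10.29 / 22.293497 ≈ 0.461570

0.4616


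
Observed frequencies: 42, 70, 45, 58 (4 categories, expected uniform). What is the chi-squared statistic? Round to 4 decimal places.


chi2 = sum((O-E)^2/E), E = total/4
total = 215, E = 215/4 = 53.75
(42 - 53.75)^2 / 53.75 = 138.0625 / 53.75 = 2209/860 ≈ 2.568605
(70 - 53.75)^2 / 53.75 = 264.0625 / 53.75 = 845/172 ≈ 4.912791
(45 - 53.75)^2 / 53.75 = 76.5625 / 53.75 = 245/172 ≈ 1.424419
(58 - 53.75)^2 / 53.75 = 18.0625 / 53.75 = 289/860 ≈ 0.336047
chi2 = 1987/215 ≈ 9.241860

9.2419


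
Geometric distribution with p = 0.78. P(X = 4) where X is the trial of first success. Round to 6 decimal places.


P = (1-p)^(k-1) * p
(1-p)^(k-1) = 0.22^3 = 0.010648
P = 0.010648 * 0.78 = 0.00830544

0.008305


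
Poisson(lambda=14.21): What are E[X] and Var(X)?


E[X] = Var(X) = lambda = 14.21

14.21, 14.21


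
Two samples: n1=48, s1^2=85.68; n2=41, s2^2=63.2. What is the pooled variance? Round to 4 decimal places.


sp^2 = ((n1-1)*s1^2 + (n2-1)*s2^2)/(n1+n2-2)
(n1-1)*s1^2 = 47 * 85.68 = 4026.96
(n2-1)*s2^2 = 40 * 63.2 = 2528
numerator = 4026.96 + 2528 = 6554.96
n1+n2-2 = 87
sp^2 = 6554.96 / 87 = 163874/2175 ≈ 75.344368

75.3444


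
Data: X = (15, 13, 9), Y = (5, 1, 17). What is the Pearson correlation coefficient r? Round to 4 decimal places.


r = sum((xi-xbar)(yi-ybar)) / sqrt(sum((xi-xbar)^2) * sum((yi-ybar)^2))
n = 3, xbar = 37/3 ≈ 12.333333, ybar = 23/3 ≈ 7.666667
Sxy = sum((xi-xbar)(yi-ybar)) = -128/3 ≈ -42.666667
Sxx = sum((xi-xbar)^2) = 56/3 ≈ 18.666667
Syy = sum((yi-ybar)^2) = 416/3 ≈ 138.666667
sqrt(Sxx*Syy) ≈ 50.876757
r = Sxy / sqrt(Sxx*Syy) = -42.666667 / 50.876757 ≈ -0.838628

-0.8386


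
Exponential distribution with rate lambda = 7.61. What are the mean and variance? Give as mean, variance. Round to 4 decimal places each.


mean = 1/lam, var = 1/lam^2
mean = 1 / 7.61 = 100/761 ≈ 0.131406
lam^2 = 7.61^2 = 57.9121
var = 1 / 57.9121 ≈ 0.017268

0.1314, 0.0173


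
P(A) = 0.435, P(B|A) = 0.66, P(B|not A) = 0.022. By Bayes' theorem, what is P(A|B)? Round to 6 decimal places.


P(A|B) = P(B|A)*P(A) / P(B), P(B) = P(B|A)*P(A) + P(B|not A)*P(not A)
P(B|A)*P(A) = 0.66 * 0.435 = 0.2871
P(B|not A)*P(not A) = 0.022 * 0.565 = 0.01243
P(B) = 0.2871 + 0.01243 = 0.29953
P(A|B) = 0.2871 / 0.29953 = 2610/2723 ≈ 0.95850165

0.958502


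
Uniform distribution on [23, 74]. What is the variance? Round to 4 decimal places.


Var = (b-a)^2 / 12
(b-a)^2 = (74 - 23)^2 = 2601
Var = 2601/12 = 216.75

216.7500


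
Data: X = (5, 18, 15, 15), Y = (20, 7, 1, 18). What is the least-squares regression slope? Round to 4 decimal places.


b = sum((xi-xbar)(yi-ybar)) / sum((xi-xbar)^2)
n = 4, xbar = 53/4 = 13.25, ybar = 46/4 = 11.5
Sxy = sum((xi-xbar)(yi-ybar)) = -98.5
Sxx = sum((xi-xbar)^2) = 96.75
b = Sxy / Sxx = -394/387 ≈ -1.018088

-1.0181


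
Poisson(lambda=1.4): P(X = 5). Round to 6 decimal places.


P = e^(-lam) * lam^k / k!
e^(-1.4) ≈ 0.2465970
lam^k = 1.4^5 = 5.37824
k! = 5! = 120
P = 0.2465970 * 5.37824 / 120 ≈ 0.011052

0.011052


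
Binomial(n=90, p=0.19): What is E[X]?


E[X] = n*p = 90 * 0.19 = 17.1

17.1


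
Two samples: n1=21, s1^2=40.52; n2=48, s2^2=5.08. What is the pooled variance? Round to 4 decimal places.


sp^2 = ((n1-1)*s1^2 + (n2-1)*s2^2)/(n1+n2-2)
(n1-1)*s1^2 = 20 * 40.52 = 810.4
(n2-1)*s2^2 = 47 * 5.08 = 238.76
numerator = 810.4 + 238.76 = 1049.16
n1+n2-2 = 67
sp^2 = 1049.16 / 67 = 26229/1675 ≈ 15.659104

15.6591


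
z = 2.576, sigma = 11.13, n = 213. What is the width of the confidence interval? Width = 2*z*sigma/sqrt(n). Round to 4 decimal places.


width = 2*z*sigma/sqrt(n)
2*z*sigma = 2 * 2.576 * 11.13 = 57.34176
sqrt(213) ≈ 14.594520
width = 57.34176 / 14.594520 ≈ 3.928993

3.9290


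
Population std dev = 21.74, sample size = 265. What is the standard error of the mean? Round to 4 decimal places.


SE = sigma / sqrt(n)
sqrt(265) ≈ 16.278821
SE = 21.74 / 16.278821 ≈ 1.335478

1.3355


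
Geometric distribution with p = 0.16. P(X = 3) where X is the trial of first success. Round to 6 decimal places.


P = (1-p)^(k-1) * p
(1-p)^(k-1) = 0.84^2 = 0.7056
P = 0.7056 * 0.16 = 0.112896

0.112896


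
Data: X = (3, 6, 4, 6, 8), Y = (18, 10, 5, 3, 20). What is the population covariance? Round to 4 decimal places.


Cov = (1/n)*sum((xi-xbar)(yi-ybar))
n = 5, xbar = 27/5 = 5.4, ybar = 56/5 = 11.2
sum((xi-xbar)(yi-ybar)) = 9.6
Cov = 9.6 / 5 = 1.92

1.9200


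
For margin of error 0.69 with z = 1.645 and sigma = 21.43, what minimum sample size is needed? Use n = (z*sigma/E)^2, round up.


z*sigma/E = 1.645 * 21.43 / 0.69 ≈ 51.090362
(z*sigma/E)^2 ≈ 2610.225122
round up: n = 2611

2611


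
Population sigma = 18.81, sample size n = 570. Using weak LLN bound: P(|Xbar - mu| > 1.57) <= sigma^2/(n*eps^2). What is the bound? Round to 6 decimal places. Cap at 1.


bound = min(1, sigma^2/(n*eps^2))
sigma^2 = 18.81^2 = 353.8161
n*eps^2 = 570 * 1.57^2 = 570 * 2.4649 = 1404.993
sigma^2/(n*eps^2) = 353.8161 / 1404.993 ≈ 0.25182766

0.251828


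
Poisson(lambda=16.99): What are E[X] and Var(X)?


E[X] = Var(X) = lambda = 16.99

16.99, 16.99


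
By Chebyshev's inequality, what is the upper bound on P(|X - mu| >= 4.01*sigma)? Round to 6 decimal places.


P <= 1/k^2
k^2 = 4.01^2 = 16.0801
1/k^2 = 1 / 16.0801 ≈ 0.06218867

0.062189


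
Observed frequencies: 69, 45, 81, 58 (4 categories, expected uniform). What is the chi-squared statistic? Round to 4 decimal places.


chi2 = sum((O-E)^2/E), E = total/4
total = 253, E = 253/4 = 63.25
(69 - 63.25)^2 / 63.25 = 33.0625 / 63.25 = 23/44 ≈ 0.522727
(45 - 63.25)^2 / 63.25 = 333.0625 / 63.25 = 5329/1012 ≈ 5.265810
(81 - 63.25)^2 / 63.25 = 315.0625 / 63.25 = 5041/1012 ≈ 4.981225
(58 - 63.25)^2 / 63.25 = 27.5625 / 63.25 = 441/1012 ≈ 0.435771
chi2 = 2835/253 ≈ 11.205534

11.2055


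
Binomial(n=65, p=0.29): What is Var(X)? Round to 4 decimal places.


Var = n*p*(1-p) = 65 * 0.29 * 0.71 = 13.3835

13.3835


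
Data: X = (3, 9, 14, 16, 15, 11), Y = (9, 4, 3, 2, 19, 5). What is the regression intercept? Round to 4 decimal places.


a = ybar - b*xbar, where b = sum((xi-xbar)(yi-ybar)) / sum((xi-xbar)^2)
n = 6, xbar = 68/6 = 34/3 ≈ 11.333333, ybar = 42/6 = 7
Sxy = sum((xi-xbar)(yi-ybar)) = 1
Sxx = sum((xi-xbar)^2) = 352/3 ≈ 117.333333
b = Sxy / Sxx = 3/352 ≈ 0.008523
a = 7 - 0.008523 * 11.333333 = 1215/176 ≈ 6.903409

6.9034


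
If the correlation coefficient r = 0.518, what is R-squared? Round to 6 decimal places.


R^2 = r^2 = (0.518)^2 = 0.268324

0.268324


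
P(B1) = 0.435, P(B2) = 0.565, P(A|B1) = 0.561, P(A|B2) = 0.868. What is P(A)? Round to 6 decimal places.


P(A) = P(A|B1)*P(B1) + P(A|B2)*P(B2)
P(A|B1)*P(B1) = 0.561 * 0.435 = 0.244035
P(A|B2)*P(B2) = 0.868 * 0.565 = 0.49042
P(A) = 0.244035 + 0.49042 = 0.734455

0.734455


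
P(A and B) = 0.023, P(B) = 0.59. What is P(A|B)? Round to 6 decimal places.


P(A|B) = P(A and B) / P(B) = 0.023 / 0.59 = 23/590 ≈ 0.03898305

0.038983


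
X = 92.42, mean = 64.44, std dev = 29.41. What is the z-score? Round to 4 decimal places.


z = (X - mu) / sigma
X - mu = 92.42 - 64.44 = 27.98
z = 27.98 / 29.41 = 2798/2941 ≈ 0.951377

0.9514


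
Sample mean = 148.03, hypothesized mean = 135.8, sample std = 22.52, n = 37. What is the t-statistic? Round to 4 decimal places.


t = (xbar - mu0) / (s/sqrt(n))
xbar - mu0 = 148.03 - 135.8 = 12.23
sqrt(37) ≈ 6.08276253
s/sqrt(n) = 22.52 / 6.08276253 ≈ 3.70226519
t = 12.23 / 3.70226519 ≈ 3.303383

3.3034


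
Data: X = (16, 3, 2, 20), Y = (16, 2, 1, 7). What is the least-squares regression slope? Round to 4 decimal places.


b = sum((xi-xbar)(yi-ybar)) / sum((xi-xbar)^2)
n = 4, xbar = 41/4 = 10.25, ybar = 26/4 = 6.5
Sxy = sum((xi-xbar)(yi-ybar)) = 137.5
Sxx = sum((xi-xbar)^2) = 248.75
b = Sxy / Sxx = 110/199 ≈ 0.552764

0.5528


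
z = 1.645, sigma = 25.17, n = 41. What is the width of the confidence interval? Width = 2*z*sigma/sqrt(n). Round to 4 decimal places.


width = 2*z*sigma/sqrt(n)
2*z*sigma = 2 * 1.645 * 25.17 = 82.8093
sqrt(41) ≈ 6.403124
width = 82.8093 / 6.403124 ≈ 12.932640

12.9326


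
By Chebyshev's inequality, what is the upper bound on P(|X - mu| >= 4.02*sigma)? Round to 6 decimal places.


P <= 1/k^2
k^2 = 4.02^2 = 16.1604
1/k^2 = 1 / 16.1604 ≈ 0.06187966

0.061880


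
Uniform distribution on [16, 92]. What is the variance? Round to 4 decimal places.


Var = (b-a)^2 / 12
(b-a)^2 = (92 - 16)^2 = 5776
Var = 5776/12 ≈ 481.333333

481.3333


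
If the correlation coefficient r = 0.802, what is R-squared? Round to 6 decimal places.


R^2 = r^2 = (0.802)^2 = 0.643204

0.643204


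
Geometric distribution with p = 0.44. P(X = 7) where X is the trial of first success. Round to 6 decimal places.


P = (1-p)^(k-1) * p
(1-p)^(k-1) = 0.56^6 ≈ 0.03084098
P = 0.03084098 * 0.44 ≈ 0.01357003

0.013570


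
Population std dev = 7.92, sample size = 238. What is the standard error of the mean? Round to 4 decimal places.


SE = sigma / sqrt(n)
sqrt(238) ≈ 15.427249
SE = 7.92 / 15.427249 ≈ 0.513377

0.5134


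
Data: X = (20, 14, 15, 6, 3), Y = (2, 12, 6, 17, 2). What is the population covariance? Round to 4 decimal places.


Cov = (1/n)*sum((xi-xbar)(yi-ybar))
n = 5, xbar = 58/5 = 11.6, ybar = 39/5 = 7.8
sum((xi-xbar)(yi-ybar)) = -46.4
Cov = -46.4 / 5 = -9.28

-9.2800


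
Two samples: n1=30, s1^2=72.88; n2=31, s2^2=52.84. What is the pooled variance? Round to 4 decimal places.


sp^2 = ((n1-1)*s1^2 + (n2-1)*s2^2)/(n1+n2-2)
(n1-1)*s1^2 = 29 * 72.88 = 2113.52
(n2-1)*s2^2 = 30 * 52.84 = 1585.2
numerator = 2113.52 + 1585.2 = 3698.72
n1+n2-2 = 59
sp^2 = 3698.72 / 59 = 92468/1475 ≈ 62.690169

62.6902


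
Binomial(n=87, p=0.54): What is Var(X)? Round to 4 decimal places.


Var = n*p*(1-p) = 87 * 0.54 * 0.46 = 21.6108

21.6108


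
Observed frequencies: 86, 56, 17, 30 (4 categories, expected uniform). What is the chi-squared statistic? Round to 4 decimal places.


chi2 = sum((O-E)^2/E), E = total/4
total = 189, E = 189/4 = 47.25
(86 - 47.25)^2 / 47.25 = 1501.5625 / 47.25 = 24025/756 ≈ 31.779101
(56 - 47.25)^2 / 47.25 = 76.5625 / 47.25 = 175/108 ≈ 1.620370
(17 - 47.25)^2 / 47.25 = 915.0625 / 47.25 = 14641/756 ≈ 19.366402
(30 - 47.25)^2 / 47.25 = 297.5625 / 47.25 = 529/84 ≈ 6.297619
chi2 = 3721/63 ≈ 59.063492

59.0635


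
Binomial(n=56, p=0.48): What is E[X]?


E[X] = n*p = 56 * 0.48 = 26.88

26.88


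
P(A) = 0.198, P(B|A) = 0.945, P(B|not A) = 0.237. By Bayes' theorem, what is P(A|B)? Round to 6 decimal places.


P(A|B) = P(B|A)*P(A) / P(B), P(B) = P(B|A)*P(A) + P(B|not A)*P(not A)
P(B|A)*P(A) = 0.945 * 0.198 = 0.18711
P(B|not A)*P(not A) = 0.237 * 0.802 = 0.190074
P(B) = 0.18711 + 0.190074 = 0.377184
P(A|B) = 0.18711 / 0.377184 ≈ 0.49607088

0.496071


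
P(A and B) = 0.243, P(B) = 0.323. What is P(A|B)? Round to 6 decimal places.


P(A|B) = P(A and B) / P(B) = 0.243 / 0.323 = 243/323 ≈ 0.75232198

0.752322


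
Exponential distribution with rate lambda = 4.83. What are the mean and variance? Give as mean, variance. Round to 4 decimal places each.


mean = 1/lam, var = 1/lam^2
mean = 1 / 4.83 = 100/483 ≈ 0.207039
lam^2 = 4.83^2 = 23.3289
var = 1 / 23.3289 ≈ 0.042865

0.2070, 0.0429


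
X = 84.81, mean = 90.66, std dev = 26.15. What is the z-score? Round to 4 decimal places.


z = (X - mu) / sigma
X - mu = 84.81 - 90.66 = -5.85
z = -5.85 / 26.15 = -117/523 ≈ -0.223709

-0.2237


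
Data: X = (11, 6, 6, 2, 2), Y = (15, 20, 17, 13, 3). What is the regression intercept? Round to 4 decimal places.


a = ybar - b*xbar, where b = sum((xi-xbar)(yi-ybar)) / sum((xi-xbar)^2)
n = 5, xbar = 27/5 = 5.4, ybar = 68/5 = 13.6
Sxy = sum((xi-xbar)(yi-ybar)) = 51.8
Sxx = sum((xi-xbar)^2) = 55.2
b = Sxy / Sxx = 259/276 ≈ 0.938406
a = 13.6 - 0.938406 * 5.4 = 785/92 ≈ 8.532609

8.5326


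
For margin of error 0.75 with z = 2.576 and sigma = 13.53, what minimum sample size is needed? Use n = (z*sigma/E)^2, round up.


z*sigma/E = 2.576 * 13.53 / 0.75 = 46.47104
(z*sigma/E)^2 ≈ 2159.557559
round up: n = 2160

2160


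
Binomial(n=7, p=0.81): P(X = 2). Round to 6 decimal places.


P = C(n,k) * p^k * (1-p)^(n-k)
C(7,2) = 21
p^k = 0.81^2 = 0.6561
(1-p)^(n-k) = 0.19^5 = 0.0002476099
P = 21 * 0.6561 * 0.0002476099 ≈ 0.003412

0.003412


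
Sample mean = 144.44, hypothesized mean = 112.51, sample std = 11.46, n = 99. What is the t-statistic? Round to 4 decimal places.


t = (xbar - mu0) / (s/sqrt(n))
xbar - mu0 = 144.44 - 112.51 = 31.93
sqrt(99) ≈ 9.94987437
s/sqrt(n) = 11.46 / 9.94987437 ≈ 1.15177334
t = 31.93 / 1.15177334 ≈ 27.722468

27.7225


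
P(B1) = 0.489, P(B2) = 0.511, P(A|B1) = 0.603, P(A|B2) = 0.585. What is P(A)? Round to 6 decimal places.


P(A) = P(A|B1)*P(B1) + P(A|B2)*P(B2)
P(A|B1)*P(B1) = 0.603 * 0.489 = 0.294867
P(A|B2)*P(B2) = 0.585 * 0.511 = 0.298935
P(A) = 0.294867 + 0.298935 = 0.593802

0.593802


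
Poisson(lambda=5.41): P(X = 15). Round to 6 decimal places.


P = e^(-lam) * lam^k / k!
e^(-5.41) ≈ 0.004471640
lam^k = 5.41^15 ≈ 99531139592.325272
k! = 15! = 1307674368000
P = 0.004471640 * 99531139592.325272 / 1307674368000 ≈ 0.000340

0.000340


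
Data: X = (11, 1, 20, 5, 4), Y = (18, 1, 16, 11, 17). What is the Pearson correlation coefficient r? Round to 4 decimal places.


r = sum((xi-xbar)(yi-ybar)) / sqrt(sum((xi-xbar)^2) * sum((yi-ybar)^2))
n = 5, xbar = 41/5 = 8.2, ybar = 63/5 = 12.6
Sxy = sum((xi-xbar)(yi-ybar)) = 125.4
Sxx = sum((xi-xbar)^2) = 226.8
Syy = sum((yi-ybar)^2) = 197.2
sqrt(Sxx*Syy) ≈ 211.482765
r = Sxy / sqrt(Sxx*Syy) = 125.4 / 211.482765 ≈ 0.592956

0.5930


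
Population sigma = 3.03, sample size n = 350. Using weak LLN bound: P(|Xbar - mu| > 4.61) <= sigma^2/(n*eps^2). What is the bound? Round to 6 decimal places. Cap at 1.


bound = min(1, sigma^2/(n*eps^2))
sigma^2 = 3.03^2 = 9.1809
n*eps^2 = 350 * 4.61^2 = 350 * 21.2521 = 7438.235
sigma^2/(n*eps^2) = 9.1809 / 7438.235 ≈ 0.00123428

0.001234


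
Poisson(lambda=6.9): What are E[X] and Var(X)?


E[X] = Var(X) = lambda = 6.9

6.9, 6.9


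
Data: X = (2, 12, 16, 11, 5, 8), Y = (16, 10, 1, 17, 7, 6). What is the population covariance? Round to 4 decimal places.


Cov = (1/n)*sum((xi-xbar)(yi-ybar))
n = 6, xbar = 54/6 = 9, ybar = 57/6 = 9.5
sum((xi-xbar)(yi-ybar)) = -75
Cov = -75 / 6 = -12.5

-12.5000


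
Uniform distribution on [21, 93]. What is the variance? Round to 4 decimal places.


Var = (b-a)^2 / 12
(b-a)^2 = (93 - 21)^2 = 5184
Var = 5184/12 = 432

432.0000


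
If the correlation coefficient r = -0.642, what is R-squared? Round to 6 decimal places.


R^2 = r^2 = (-0.642)^2 = 0.412164

0.412164


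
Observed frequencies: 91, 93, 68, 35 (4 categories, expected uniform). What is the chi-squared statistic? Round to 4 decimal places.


chi2 = sum((O-E)^2/E), E = total/4
total = 287, E = 287/4 = 71.75
(91 - 71.75)^2 / 71.75 = 370.5625 / 71.75 = 847/164 ≈ 5.164634
(93 - 71.75)^2 / 71.75 = 451.5625 / 71.75 = 7225/1148 ≈ 6.293554
(68 - 71.75)^2 / 71.75 = 14.0625 / 71.75 = 225/1148 ≈ 0.195993
(35 - 71.75)^2 / 71.75 = 1350.5625 / 71.75 = 3087/164 ≈ 18.823171
chi2 = 8747/287 ≈ 30.477352

30.4774


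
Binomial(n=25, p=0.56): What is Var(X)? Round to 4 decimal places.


Var = n*p*(1-p) = 25 * 0.56 * 0.44 = 6.16

6.1600


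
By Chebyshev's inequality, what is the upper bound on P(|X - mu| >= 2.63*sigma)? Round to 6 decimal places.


P <= 1/k^2
k^2 = 2.63^2 = 6.9169
1/k^2 = 1 / 6.9169 ≈ 0.14457344

0.144573


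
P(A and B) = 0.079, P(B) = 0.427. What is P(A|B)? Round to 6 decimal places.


P(A|B) = P(A and B) / P(B) = 0.079 / 0.427 = 79/427 ≈ 0.18501171

0.185012


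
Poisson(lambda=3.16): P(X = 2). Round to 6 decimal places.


P = e^(-lam) * lam^k / k!
e^(-3.16) ≈ 0.04242574
lam^k = 3.16^2 = 9.9856
k! = 2! = 2
P = 0.04242574 * 9.9856 / 2 ≈ 0.211823

0.211823


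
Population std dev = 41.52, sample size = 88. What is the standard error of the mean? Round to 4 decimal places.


SE = sigma / sqrt(n)
sqrt(88) ≈ 9.380832
SE = 41.52 / 9.380832 ≈ 4.426047

4.4260


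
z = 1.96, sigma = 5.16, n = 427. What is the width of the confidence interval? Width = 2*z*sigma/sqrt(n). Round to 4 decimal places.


width = 2*z*sigma/sqrt(n)
2*z*sigma = 2 * 1.96 * 5.16 = 20.2272
sqrt(427) ≈ 20.663978
width = 20.2272 / 20.663978 ≈ 0.978863

0.9789


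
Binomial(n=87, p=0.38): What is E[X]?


E[X] = n*p = 87 * 0.38 = 33.06

33.06


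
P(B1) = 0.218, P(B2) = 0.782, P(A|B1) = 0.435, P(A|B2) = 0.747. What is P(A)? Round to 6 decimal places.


P(A) = P(A|B1)*P(B1) + P(A|B2)*P(B2)
P(A|B1)*P(B1) = 0.435 * 0.218 = 0.09483
P(A|B2)*P(B2) = 0.747 * 0.782 = 0.584154
P(A) = 0.09483 + 0.584154 = 0.678984

0.678984


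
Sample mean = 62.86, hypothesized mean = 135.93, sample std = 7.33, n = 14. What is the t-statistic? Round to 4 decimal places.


t = (xbar - mu0) / (s/sqrt(n))
xbar - mu0 = 62.86 - 135.93 = -73.07
sqrt(14) ≈ 3.74165739
s/sqrt(n) = 7.33 / 3.74165739 ≈ 1.95902490
t = -73.07 / 1.95902490 ≈ -37.299169

-37.2992


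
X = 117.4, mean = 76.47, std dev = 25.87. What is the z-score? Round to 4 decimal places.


z = (X - mu) / sigma
X - mu = 117.4 - 76.47 = 40.93
z = 40.93 / 25.87 = 4093/2587 ≈ 1.582141

1.5821


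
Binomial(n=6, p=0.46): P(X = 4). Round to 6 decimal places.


P = C(n,k) * p^k * (1-p)^(n-k)
C(6,4) = 15
p^k = 0.46^4 = 0.04477456
(1-p)^(n-k) = 0.54^2 = 0.2916
P = 15 * 0.04477456 * 0.2916 ≈ 0.195844

0.195844


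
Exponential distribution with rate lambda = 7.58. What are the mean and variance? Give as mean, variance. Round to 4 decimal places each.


mean = 1/lam, var = 1/lam^2
mean = 1 / 7.58 = 50/379 ≈ 0.131926
lam^2 = 7.58^2 = 57.4564
var = 1 / 57.4564 ≈ 0.017405

0.1319, 0.0174


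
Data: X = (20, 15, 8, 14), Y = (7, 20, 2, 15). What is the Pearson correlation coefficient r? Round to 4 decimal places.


r = sum((xi-xbar)(yi-ybar)) / sqrt(sum((xi-xbar)^2) * sum((yi-ybar)^2))
n = 4, xbar = 57/4 = 14.25, ybar = 44/4 = 11
Sxy = sum((xi-xbar)(yi-ybar)) = 39
Sxx = sum((xi-xbar)^2) = 72.75
Syy = sum((yi-ybar)^2) = 194
sqrt(Sxx*Syy) ≈ 118.800253
r = Sxy / sqrt(Sxx*Syy) = 39 / 118.800253 ≈ 0.328282

0.3283


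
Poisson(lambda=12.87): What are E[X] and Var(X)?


E[X] = Var(X) = lambda = 12.87

12.87, 12.87


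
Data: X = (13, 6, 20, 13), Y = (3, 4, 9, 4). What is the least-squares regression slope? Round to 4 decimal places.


b = sum((xi-xbar)(yi-ybar)) / sum((xi-xbar)^2)
n = 4, xbar = 52/4 = 13, ybar = 20/4 = 5
Sxy = sum((xi-xbar)(yi-ybar)) = 35
Sxx = sum((xi-xbar)^2) = 98
b = Sxy / Sxx = 5/14 ≈ 0.357143

0.3571


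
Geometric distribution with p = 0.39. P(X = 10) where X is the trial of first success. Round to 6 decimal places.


P = (1-p)^(k-1) * p
(1-p)^(k-1) = 0.61^9 ≈ 0.01169415
P = 0.01169415 * 0.39 ≈ 0.004560717

0.004561


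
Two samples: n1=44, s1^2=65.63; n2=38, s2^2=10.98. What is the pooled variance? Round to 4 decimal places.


sp^2 = ((n1-1)*s1^2 + (n2-1)*s2^2)/(n1+n2-2)
(n1-1)*s1^2 = 43 * 65.63 = 2822.09
(n2-1)*s2^2 = 37 * 10.98 = 406.26
numerator = 2822.09 + 406.26 = 3228.35
n1+n2-2 = 80
sp^2 = 3228.35 / 80 = 40.354375

40.3544


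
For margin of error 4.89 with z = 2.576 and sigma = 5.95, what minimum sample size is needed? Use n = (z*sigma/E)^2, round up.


z*sigma/E = 2.576 * 5.95 / 4.89 ≈ 3.134397
(z*sigma/E)^2 ≈ 9.824443
round up: n = 10

10


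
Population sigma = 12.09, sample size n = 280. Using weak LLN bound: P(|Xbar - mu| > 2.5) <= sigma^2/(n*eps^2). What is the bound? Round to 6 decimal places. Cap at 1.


bound = min(1, sigma^2/(n*eps^2))
sigma^2 = 12.09^2 = 146.1681
n*eps^2 = 280 * 2.5^2 = 280 * 6.25 = 1750
sigma^2/(n*eps^2) = 146.1681 / 1750 ≈ 0.08352463

0.083525


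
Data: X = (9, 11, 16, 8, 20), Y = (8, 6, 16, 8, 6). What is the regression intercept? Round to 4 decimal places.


a = ybar - b*xbar, where b = sum((xi-xbar)(yi-ybar)) / sum((xi-xbar)^2)
n = 5, xbar = 64/5 = 12.8, ybar = 44/5 = 8.8
Sxy = sum((xi-xbar)(yi-ybar)) = 14.8
Sxx = sum((xi-xbar)^2) = 102.8
b = Sxy / Sxx = 37/257 ≈ 0.143969
a = 8.8 - 0.143969 * 12.8 = 1788/257 ≈ 6.957198

6.9572


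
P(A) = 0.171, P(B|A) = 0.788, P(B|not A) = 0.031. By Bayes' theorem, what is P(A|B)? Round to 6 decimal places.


P(A|B) = P(B|A)*P(A) / P(B), P(B) = P(B|A)*P(A) + P(B|not A)*P(not A)
P(B|A)*P(A) = 0.788 * 0.171 = 0.134748
P(B|not A)*P(not A) = 0.031 * 0.829 = 0.025699
P(B) = 0.134748 + 0.025699 = 0.160447
P(A|B) = 0.134748 / 0.160447 ≈ 0.83982873

0.839829


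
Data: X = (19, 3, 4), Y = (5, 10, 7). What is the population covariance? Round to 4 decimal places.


Cov = (1/n)*sum((xi-xbar)(yi-ybar))
n = 3, xbar = 26/3 ≈ 8.666667, ybar = 22/3 ≈ 7.333333
sum((xi-xbar)(yi-ybar)) = -113/3 ≈ -37.666667
Cov = -37.666667 / 3 = -113/9 ≈ -12.555556

-12.5556


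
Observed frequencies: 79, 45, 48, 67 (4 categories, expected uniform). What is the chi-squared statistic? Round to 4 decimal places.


chi2 = sum((O-E)^2/E), E = total/4
total = 239, E = 239/4 = 59.75
(79 - 59.75)^2 / 59.75 = 370.5625 / 59.75 = 5929/956 ≈ 6.201883
(45 - 59.75)^2 / 59.75 = 217.5625 / 59.75 = 3481/956 ≈ 3.641213
(48 - 59.75)^2 / 59.75 = 138.0625 / 59.75 = 2209/956 ≈ 2.310669
(67 - 59.75)^2 / 59.75 = 52.5625 / 59.75 = 841/956 ≈ 0.879707
chi2 = 3115/239 ≈ 13.033473

13.0335


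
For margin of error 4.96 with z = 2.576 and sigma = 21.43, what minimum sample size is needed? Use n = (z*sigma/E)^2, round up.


z*sigma/E = 2.576 * 21.43 / 4.96 ≈ 11.129774
(z*sigma/E)^2 ≈ 123.871874
round up: n = 124

124


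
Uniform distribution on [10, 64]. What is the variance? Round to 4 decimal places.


Var = (b-a)^2 / 12
(b-a)^2 = (64 - 10)^2 = 2916
Var = 2916/12 = 243

243.0000


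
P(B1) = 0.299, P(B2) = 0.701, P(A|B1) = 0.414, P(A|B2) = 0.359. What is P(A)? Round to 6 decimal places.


P(A) = P(A|B1)*P(B1) + P(A|B2)*P(B2)
P(A|B1)*P(B1) = 0.414 * 0.299 = 0.123786
P(A|B2)*P(B2) = 0.359 * 0.701 = 0.251659
P(A) = 0.123786 + 0.251659 = 0.375445

0.375445


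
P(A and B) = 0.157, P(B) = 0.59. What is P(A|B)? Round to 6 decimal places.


P(A|B) = P(A and B) / P(B) = 0.157 / 0.59 = 157/590 ≈ 0.26610169

0.266102


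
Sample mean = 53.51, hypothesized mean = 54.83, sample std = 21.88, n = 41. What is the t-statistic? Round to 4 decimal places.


t = (xbar - mu0) / (s/sqrt(n))
xbar - mu0 = 53.51 - 54.83 = -1.32
sqrt(41) ≈ 6.40312424
s/sqrt(n) = 21.88 / 6.40312424 ≈ 3.41708191
t = -1.32 / 3.41708191 ≈ -0.386295

-0.3863


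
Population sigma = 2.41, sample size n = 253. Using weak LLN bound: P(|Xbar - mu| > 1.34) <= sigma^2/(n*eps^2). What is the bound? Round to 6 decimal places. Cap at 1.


bound = min(1, sigma^2/(n*eps^2))
sigma^2 = 2.41^2 = 5.8081
n*eps^2 = 253 * 1.34^2 = 253 * 1.7956 = 454.2868
sigma^2/(n*eps^2) = 5.8081 / 454.2868 ≈ 0.01278510

0.012785


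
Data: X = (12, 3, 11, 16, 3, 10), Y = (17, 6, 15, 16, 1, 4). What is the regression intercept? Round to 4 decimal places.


a = ybar - b*xbar, where b = sum((xi-xbar)(yi-ybar)) / sum((xi-xbar)^2)
n = 6, xbar = 55/6 ≈ 9.166667, ybar = 59/6 ≈ 9.833333
Sxy = sum((xi-xbar)(yi-ybar)) = 871/6 ≈ 145.166667
Sxx = sum((xi-xbar)^2) = 809/6 ≈ 134.833333
b = Sxy / Sxx = 871/809 ≈ 1.076638
a = 9.833333 - 1.076638 * 9.166667 = -29/809 ≈ -0.035847

-0.0358


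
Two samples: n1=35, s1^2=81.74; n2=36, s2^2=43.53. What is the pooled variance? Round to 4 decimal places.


sp^2 = ((n1-1)*s1^2 + (n2-1)*s2^2)/(n1+n2-2)
(n1-1)*s1^2 = 34 * 81.74 = 2779.16
(n2-1)*s2^2 = 35 * 43.53 = 1523.55
numerator = 2779.16 + 1523.55 = 4302.71
n1+n2-2 = 69
sp^2 = 4302.71 / 69 = 430271/6900 ≈ 62.358116

62.3581


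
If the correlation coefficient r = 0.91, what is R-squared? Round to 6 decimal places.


R^2 = r^2 = (0.91)^2 = 0.8281

0.828100


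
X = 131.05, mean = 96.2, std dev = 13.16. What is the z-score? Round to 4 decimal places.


z = (X - mu) / sigma
X - mu = 131.05 - 96.2 = 34.85
z = 34.85 / 13.16 = 3485/1316 ≈ 2.648176

2.6482


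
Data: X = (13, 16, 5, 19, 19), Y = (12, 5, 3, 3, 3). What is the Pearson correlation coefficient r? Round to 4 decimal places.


r = sum((xi-xbar)(yi-ybar)) / sqrt(sum((xi-xbar)^2) * sum((yi-ybar)^2))
n = 5, xbar = 72/5 = 14.4, ybar = 26/5 = 5.2
Sxy = sum((xi-xbar)(yi-ybar)) = -9.4
Sxx = sum((xi-xbar)^2) = 135.2
Syy = sum((yi-ybar)^2) = 60.8
sqrt(Sxx*Syy) ≈ 90.665098
r = Sxy / sqrt(Sxx*Syy) = -9.4 / 90.665098 ≈ -0.103678

-0.1037


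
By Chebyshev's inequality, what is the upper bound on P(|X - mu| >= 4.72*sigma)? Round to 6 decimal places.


P <= 1/k^2
k^2 = 4.72^2 = 22.2784
1/k^2 = 1 / 22.2784 ≈ 0.04488653

0.044887


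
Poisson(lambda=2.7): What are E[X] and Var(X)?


E[X] = Var(X) = lambda = 2.7

2.7, 2.7


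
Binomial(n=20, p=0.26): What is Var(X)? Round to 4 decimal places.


Var = n*p*(1-p) = 20 * 0.26 * 0.74 = 3.848

3.8480


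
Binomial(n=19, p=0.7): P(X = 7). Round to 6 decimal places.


P = C(n,k) * p^k * (1-p)^(n-k)
C(19,7) = 50388
p^k = 0.7^7 = 0.0823543
(1-p)^(n-k) = 0.3^12 = 0.000000531441
P = 50388 * 0.0823543 * 0.000000531441 ≈ 0.002205

0.002205


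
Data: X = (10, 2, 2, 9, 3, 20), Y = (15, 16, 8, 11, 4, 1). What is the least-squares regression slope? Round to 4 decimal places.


b = sum((xi-xbar)(yi-ybar)) / sum((xi-xbar)^2)
n = 6, xbar = 46/6 = 23/3 ≈ 7.666667, ybar = 55/6 ≈ 9.166667
Sxy = sum((xi-xbar)(yi-ybar)) = -278/3 ≈ -92.666667
Sxx = sum((xi-xbar)^2) = 736/3 ≈ 245.333333
b = Sxy / Sxx = -139/368 ≈ -0.377717

-0.3777


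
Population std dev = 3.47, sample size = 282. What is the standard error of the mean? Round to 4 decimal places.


SE = sigma / sqrt(n)
sqrt(282) ≈ 16.792856
SE = 3.47 / 16.792856 ≈ 0.206635

0.2066


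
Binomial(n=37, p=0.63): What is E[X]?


E[X] = n*p = 37 * 0.63 = 23.31

23.31


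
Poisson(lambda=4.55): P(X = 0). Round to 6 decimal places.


P = e^(-lam) * lam^k / k!
e^(-4.55) ≈ 0.01056720
lam^k = 4.55^0 = 1
k! = 0! = 1
P = 0.01056720 * 1 / 1 ≈ 0.010567

0.010567


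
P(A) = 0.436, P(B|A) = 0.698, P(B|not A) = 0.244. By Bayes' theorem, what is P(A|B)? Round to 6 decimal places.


P(A|B) = P(B|A)*P(A) / P(B), P(B) = P(B|A)*P(A) + P(B|not A)*P(not A)
P(B|A)*P(A) = 0.698 * 0.436 = 0.304328
P(B|not A)*P(not A) = 0.244 * 0.564 = 0.137616
P(B) = 0.304328 + 0.137616 = 0.441944
P(A|B) = 0.304328 / 0.441944 ≈ 0.68861213

0.688612


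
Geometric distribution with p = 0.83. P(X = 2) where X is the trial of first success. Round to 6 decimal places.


P = (1-p)^(k-1) * p
(1-p)^(k-1) = 0.17^1 = 0.17
P = 0.17 * 0.83 = 0.1411

0.141100


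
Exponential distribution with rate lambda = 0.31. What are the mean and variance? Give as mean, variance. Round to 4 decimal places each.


mean = 1/lam, var = 1/lam^2
mean = 1 / 0.31 = 100/31 ≈ 3.225806
lam^2 = 0.31^2 = 0.0961
var = 1 / 0.0961 = 10000/961 ≈ 10.405827

3.2258, 10.4058


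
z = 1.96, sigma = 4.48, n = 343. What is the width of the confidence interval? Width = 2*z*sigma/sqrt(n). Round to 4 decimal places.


width = 2*z*sigma/sqrt(n)
2*z*sigma = 2 * 1.96 * 4.48 = 17.5616
sqrt(343) ≈ 18.520259
width = 17.5616 / 18.520259 ≈ 0.948237

0.9482


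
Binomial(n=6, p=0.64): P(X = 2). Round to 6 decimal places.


P = C(n,k) * p^k * (1-p)^(n-k)
C(6,2) = 15
p^k = 0.64^2 = 0.4096
(1-p)^(n-k) = 0.36^4 = 0.01679616
P = 15 * 0.4096 * 0.01679616 ≈ 0.103196

0.103196


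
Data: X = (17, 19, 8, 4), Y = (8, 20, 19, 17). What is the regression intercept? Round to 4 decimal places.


a = ybar - b*xbar, where b = sum((xi-xbar)(yi-ybar)) / sum((xi-xbar)^2)
n = 4, xbar = 48/4 = 12, ybar = 64/4 = 16
Sxy = sum((xi-xbar)(yi-ybar)) = -32
Sxx = sum((xi-xbar)^2) = 154
b = Sxy / Sxx = -16/77 ≈ -0.207792
a = 16 - (-0.207792) * 12 = 1424/77 ≈ 18.493506

18.4935


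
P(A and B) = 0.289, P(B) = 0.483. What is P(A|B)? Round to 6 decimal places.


P(A|B) = P(A and B) / P(B) = 0.289 / 0.483 = 289/483 ≈ 0.59834369

0.598344


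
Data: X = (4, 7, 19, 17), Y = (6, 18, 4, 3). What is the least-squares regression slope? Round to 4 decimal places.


b = sum((xi-xbar)(yi-ybar)) / sum((xi-xbar)^2)
n = 4, xbar = 47/4 = 11.75, ybar = 31/4 = 7.75
Sxy = sum((xi-xbar)(yi-ybar)) = -87.25
Sxx = sum((xi-xbar)^2) = 162.75
b = Sxy / Sxx = -349/651 ≈ -0.536098

-0.5361


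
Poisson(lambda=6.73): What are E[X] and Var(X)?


E[X] = Var(X) = lambda = 6.73

6.73, 6.73


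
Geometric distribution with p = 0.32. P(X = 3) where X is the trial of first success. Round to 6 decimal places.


P = (1-p)^(k-1) * p
(1-p)^(k-1) = 0.68^2 = 0.4624
P = 0.4624 * 0.32 = 0.147968

0.147968


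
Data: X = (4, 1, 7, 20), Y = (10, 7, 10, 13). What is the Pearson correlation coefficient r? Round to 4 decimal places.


r = sum((xi-xbar)(yi-ybar)) / sqrt(sum((xi-xbar)^2) * sum((yi-ybar)^2))
n = 4, xbar = 32/4 = 8, ybar = 40/4 = 10
Sxy = sum((xi-xbar)(yi-ybar)) = 57
Sxx = sum((xi-xbar)^2) = 210
Syy = sum((yi-ybar)^2) = 18
sqrt(Sxx*Syy) ≈ 61.481705
r = Sxy / sqrt(Sxx*Syy) = 57 / 61.481705 ≈ 0.927105

0.9271


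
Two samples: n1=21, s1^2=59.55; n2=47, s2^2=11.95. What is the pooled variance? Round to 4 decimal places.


sp^2 = ((n1-1)*s1^2 + (n2-1)*s2^2)/(n1+n2-2)
(n1-1)*s1^2 = 20 * 59.55 = 1191
(n2-1)*s2^2 = 46 * 11.95 = 549.7
numerator = 1191 + 549.7 = 1740.7
n1+n2-2 = 66
sp^2 = 1740.7 / 66 = 17407/660 ≈ 26.374242

26.3742


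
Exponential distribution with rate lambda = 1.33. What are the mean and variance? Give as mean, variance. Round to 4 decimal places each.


mean = 1/lam, var = 1/lam^2
mean = 1 / 1.33 = 100/133 ≈ 0.751880
lam^2 = 1.33^2 = 1.7689
var = 1 / 1.7689 ≈ 0.565323

0.7519, 0.5653


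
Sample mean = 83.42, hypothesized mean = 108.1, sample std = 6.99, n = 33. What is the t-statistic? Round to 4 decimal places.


t = (xbar - mu0) / (s/sqrt(n))
xbar - mu0 = 83.42 - 108.1 = -24.68
sqrt(33) ≈ 5.74456265
s/sqrt(n) = 6.99 / 5.74456265 ≈ 1.21680282
t = -24.68 / 1.21680282 ≈ -20.282662

-20.2827


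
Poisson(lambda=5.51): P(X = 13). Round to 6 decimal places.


P = e^(-lam) * lam^k / k!
e^(-5.51) ≈ 0.004046107
lam^k = 5.51^13 ≈ 4314900495.784080
k! = 13! = 6227020800
P = 0.004046107 * 4314900495.784080 / 6227020800 ≈ 0.002804

0.002804


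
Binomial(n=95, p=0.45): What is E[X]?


E[X] = n*p = 95 * 0.45 = 42.75

42.75


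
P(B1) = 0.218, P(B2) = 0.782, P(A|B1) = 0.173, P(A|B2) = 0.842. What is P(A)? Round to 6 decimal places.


P(A) = P(A|B1)*P(B1) + P(A|B2)*P(B2)
P(A|B1)*P(B1) = 0.173 * 0.218 = 0.037714
P(A|B2)*P(B2) = 0.842 * 0.782 = 0.658444
P(A) = 0.037714 + 0.658444 = 0.696158

0.696158


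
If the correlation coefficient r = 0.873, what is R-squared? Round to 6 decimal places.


R^2 = r^2 = (0.873)^2 = 0.762129

0.762129


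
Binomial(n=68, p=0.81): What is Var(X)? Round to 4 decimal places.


Var = n*p*(1-p) = 68 * 0.81 * 0.19 = 10.4652

10.4652


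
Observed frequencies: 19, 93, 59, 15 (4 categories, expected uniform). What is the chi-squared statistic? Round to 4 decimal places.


chi2 = sum((O-E)^2/E), E = total/4
total = 186, E = 186/4 = 46.5
(19 - 46.5)^2 / 46.5 = 756.25 / 46.5 = 3025/186 ≈ 16.263441
(93 - 46.5)^2 / 46.5 = 2162.25 / 46.5 = 46.5
(59 - 46.5)^2 / 46.5 = 156.25 / 46.5 = 625/186 ≈ 3.360215
(15 - 46.5)^2 / 46.5 = 992.25 / 46.5 = 1323/62 ≈ 21.338710
chi2 = 8134/93 ≈ 87.462366

87.4624


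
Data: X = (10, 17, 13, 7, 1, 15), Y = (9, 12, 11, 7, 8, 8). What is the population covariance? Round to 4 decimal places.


Cov = (1/n)*sum((xi-xbar)(yi-ybar))
n = 6, xbar = 63/6 = 10.5, ybar = 55/6 ≈ 9.166667
sum((xi-xbar)(yi-ybar)) = 36.5
Cov = 36.5 / 6 = 73/12 ≈ 6.083333

6.0833


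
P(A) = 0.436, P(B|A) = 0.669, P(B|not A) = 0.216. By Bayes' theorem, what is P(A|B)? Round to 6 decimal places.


P(A|B) = P(B|A)*P(A) / P(B), P(B) = P(B|A)*P(A) + P(B|not A)*P(not A)
P(B|A)*P(A) = 0.669 * 0.436 = 0.291684
P(B|not A)*P(not A) = 0.216 * 0.564 = 0.121824
P(B) = 0.291684 + 0.121824 = 0.413508
P(A|B) = 0.291684 / 0.413508 ≈ 0.70538901

0.705389


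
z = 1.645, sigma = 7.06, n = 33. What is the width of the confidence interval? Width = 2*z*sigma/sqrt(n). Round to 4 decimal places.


width = 2*z*sigma/sqrt(n)
2*z*sigma = 2 * 1.645 * 7.06 = 23.2274
sqrt(33) ≈ 5.744563
width = 23.2274 / 5.744563 ≈ 4.043371

4.0434


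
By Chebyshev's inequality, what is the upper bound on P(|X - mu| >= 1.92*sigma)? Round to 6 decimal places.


P <= 1/k^2
k^2 = 1.92^2 = 3.6864
1/k^2 = 1 / 3.6864 = 625/2304 ≈ 0.27126736

0.271267


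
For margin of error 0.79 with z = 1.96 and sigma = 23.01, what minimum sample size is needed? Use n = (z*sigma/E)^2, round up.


z*sigma/E = 1.96 * 23.01 / 0.79 = 112749/1975 ≈ 57.088101
(z*sigma/E)^2 ≈ 3259.051306
round up: n = 3260

3260


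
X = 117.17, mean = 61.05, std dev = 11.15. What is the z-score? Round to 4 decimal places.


z = (X - mu) / sigma
X - mu = 117.17 - 61.05 = 56.12
z = 56.12 / 11.15 = 5612/1115 ≈ 5.033184

5.0332


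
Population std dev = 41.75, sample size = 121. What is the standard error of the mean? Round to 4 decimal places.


SE = sigma / sqrt(n)
sqrt(121) = 11
SE = 41.75 / 11 = 167/44 ≈ 3.795455

3.7955


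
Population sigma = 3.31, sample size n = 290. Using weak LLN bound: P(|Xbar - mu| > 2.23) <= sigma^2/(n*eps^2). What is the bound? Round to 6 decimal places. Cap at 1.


bound = min(1, sigma^2/(n*eps^2))
sigma^2 = 3.31^2 = 10.9561
n*eps^2 = 290 * 2.23^2 = 290 * 4.9729 = 1442.141
sigma^2/(n*eps^2) = 10.9561 / 1442.141 ≈ 0.00759711

0.007597


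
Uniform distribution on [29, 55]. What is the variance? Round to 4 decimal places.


Var = (b-a)^2 / 12
(b-a)^2 = (55 - 29)^2 = 676
Var = 676/12 ≈ 56.333333

56.3333


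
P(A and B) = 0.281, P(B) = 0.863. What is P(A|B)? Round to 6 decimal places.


P(A|B) = P(A and B) / P(B) = 0.281 / 0.863 = 281/863 ≈ 0.32560834

0.325608


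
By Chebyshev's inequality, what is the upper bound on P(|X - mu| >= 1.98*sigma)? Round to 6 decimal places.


P <= 1/k^2
k^2 = 1.98^2 = 3.9204
1/k^2 = 1 / 3.9204 = 2500/9801 ≈ 0.25507601

0.255076


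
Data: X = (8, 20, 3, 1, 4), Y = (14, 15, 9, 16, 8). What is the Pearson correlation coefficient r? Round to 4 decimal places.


r = sum((xi-xbar)(yi-ybar)) / sqrt(sum((xi-xbar)^2) * sum((yi-ybar)^2))
n = 5, xbar = 36/5 = 7.2, ybar = 62/5 = 12.4
Sxy = sum((xi-xbar)(yi-ybar)) = 40.6
Sxx = sum((xi-xbar)^2) = 230.8
Syy = sum((yi-ybar)^2) = 53.2
sqrt(Sxx*Syy) ≈ 110.808664
r = Sxy / sqrt(Sxx*Syy) = 40.6 / 110.808664 ≈ 0.366397

0.3664


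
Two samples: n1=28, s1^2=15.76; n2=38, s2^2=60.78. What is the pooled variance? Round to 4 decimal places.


sp^2 = ((n1-1)*s1^2 + (n2-1)*s2^2)/(n1+n2-2)
(n1-1)*s1^2 = 27 * 15.76 = 425.52
(n2-1)*s2^2 = 37 * 60.78 = 2248.86
numerator = 425.52 + 2248.86 = 2674.38
n1+n2-2 = 64
sp^2 = 2674.38 / 64 = 133719/3200 ≈ 41.787188

41.7872


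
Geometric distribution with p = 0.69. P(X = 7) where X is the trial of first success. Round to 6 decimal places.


P = (1-p)^(k-1) * p
(1-p)^(k-1) = 0.31^6 ≈ 0.0008875037
P = 0.0008875037 * 0.69 ≈ 0.0006123775

0.000612


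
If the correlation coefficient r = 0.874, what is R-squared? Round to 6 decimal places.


R^2 = r^2 = (0.874)^2 = 0.763876

0.763876


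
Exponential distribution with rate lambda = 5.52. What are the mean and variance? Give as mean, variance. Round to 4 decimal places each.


mean = 1/lam, var = 1/lam^2
mean = 1 / 5.52 = 25/138 ≈ 0.181159
lam^2 = 5.52^2 = 30.4704
var = 1 / 30.4704 ≈ 0.032819

0.1812, 0.0328


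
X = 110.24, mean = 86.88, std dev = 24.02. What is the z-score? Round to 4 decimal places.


z = (X - mu) / sigma
X - mu = 110.24 - 86.88 = 23.36
z = 23.36 / 24.02 = 1168/1201 ≈ 0.972523

0.9725


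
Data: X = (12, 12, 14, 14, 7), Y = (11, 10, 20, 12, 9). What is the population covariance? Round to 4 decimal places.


Cov = (1/n)*sum((xi-xbar)(yi-ybar))
n = 5, xbar = 59/5 = 11.8, ybar = 62/5 = 12.4
sum((xi-xbar)(yi-ybar)) = 31.4
Cov = 31.4 / 5 = 6.28

6.2800


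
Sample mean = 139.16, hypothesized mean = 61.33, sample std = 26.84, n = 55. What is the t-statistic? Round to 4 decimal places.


t = (xbar - mu0) / (s/sqrt(n))
xbar - mu0 = 139.16 - 61.33 = 77.83
sqrt(55) ≈ 7.41619849
s/sqrt(n) = 26.84 / 7.41619849 ≈ 3.61910486
t = 77.83 / 3.61910486 ≈ 21.505318

21.5053


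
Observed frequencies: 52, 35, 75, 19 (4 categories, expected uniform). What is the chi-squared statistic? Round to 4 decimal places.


chi2 = sum((O-E)^2/E), E = total/4
total = 181, E = 181/4 = 45.25
(52 - 45.25)^2 / 45.25 = 45.5625 / 45.25 = 729/724 ≈ 1.006906
(35 - 45.25)^2 / 45.25 = 105.0625 / 45.25 = 1681/724 ≈ 2.321823
(75 - 45.25)^2 / 45.25 = 885.0625 / 45.25 = 14161/724 ≈ 19.559392
(19 - 45.25)^2 / 45.25 = 689.0625 / 45.25 = 11025/724 ≈ 15.227901
chi2 = 6899/181 ≈ 38.116022

38.1160


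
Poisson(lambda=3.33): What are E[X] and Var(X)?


E[X] = Var(X) = lambda = 3.33

3.33, 3.33


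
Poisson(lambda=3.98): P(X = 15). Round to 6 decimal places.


P = e^(-lam) * lam^k / k!
e^(-3.98) ≈ 0.01868564
lam^k = 3.98^15 ≈ 995969596.464791
k! = 15! = 1307674368000
P = 0.01868564 * 995969596.464791 / 1307674368000 ≈ 0.000014

0.000014


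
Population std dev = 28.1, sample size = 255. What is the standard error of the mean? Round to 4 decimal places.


SE = sigma / sqrt(n)
sqrt(255) ≈ 15.968719
SE = 28.1 / 15.968719 ≈ 1.759690

1.7597


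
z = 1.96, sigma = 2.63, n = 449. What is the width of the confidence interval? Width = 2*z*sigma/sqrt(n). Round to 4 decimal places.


width = 2*z*sigma/sqrt(n)
2*z*sigma = 2 * 1.96 * 2.63 = 10.3096
sqrt(449) ≈ 21.189620
width = 10.3096 / 21.189620 ≈ 0.486540

0.4865


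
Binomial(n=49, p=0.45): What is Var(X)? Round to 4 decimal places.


Var = n*p*(1-p) = 49 * 0.45 * 0.55 = 12.1275

12.1275


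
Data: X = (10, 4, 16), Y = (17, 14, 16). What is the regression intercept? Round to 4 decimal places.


a = ybar - b*xbar, where b = sum((xi-xbar)(yi-ybar)) / sum((xi-xbar)^2)
n = 3, xbar = 30/3 = 10, ybar = 47/3 ≈ 15.666667
Sxy = sum((xi-xbar)(yi-ybar)) = 12
Sxx = sum((xi-xbar)^2) = 72
b = Sxy / Sxx = 1/6 ≈ 0.166667
a = 15.666667 - 0.166667 * 10 = 14

14.0000


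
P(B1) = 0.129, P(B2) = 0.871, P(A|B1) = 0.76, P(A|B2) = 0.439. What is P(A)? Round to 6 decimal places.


P(A) = P(A|B1)*P(B1) + P(A|B2)*P(B2)
P(A|B1)*P(B1) = 0.76 * 0.129 = 0.09804
P(A|B2)*P(B2) = 0.439 * 0.871 = 0.382369
P(A) = 0.09804 + 0.382369 = 0.480409

0.480409
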